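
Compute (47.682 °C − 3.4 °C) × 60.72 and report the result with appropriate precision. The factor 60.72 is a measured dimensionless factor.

2.69 × 10³ °C

47.682 °C − 3.4 °C = 44.282 °C; the difference is limited to 1 decimal place (3 s.f.).
Carrying full precision, 44.282 × 60.72 = 2688.80304 °C; 60.72 has 4 s.f., so the result keeps min(3, 4) = 3 s.f.
Rounded to 3 significant figures: 2.69 × 10³ °C.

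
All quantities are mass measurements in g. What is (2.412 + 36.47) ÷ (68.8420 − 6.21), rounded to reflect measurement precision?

2.412 + 36.47 = 38.882, limited to 2 d.p. → 4 s.f.; 68.8420 − 6.21 = 62.6320, limited to 2 d.p. → 4 s.f.
Carrying full precision, 38.882 ÷ 62.6320 = 0.620800868566…; keep min(4, 4) = 4 s.f.
Rounded to 4 significant figures: 6.208 × 10⁻¹.

6.208 × 10⁻¹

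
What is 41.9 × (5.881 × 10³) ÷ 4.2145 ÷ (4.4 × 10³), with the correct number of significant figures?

41.9 × (5.881 × 10³) ÷ 4.2145 ÷ (4.4 × 10³) = 13.2882095363…
Multiplication/division keeps the fewest significant figures: 41.9 → 3 s.f., 5.881 × 10³ → 4 s.f., 4.2145 → 5 s.f., 4.4 × 10³ → 2 s.f.; limit is 2.
Rounded to 2 significant figures: 13.

13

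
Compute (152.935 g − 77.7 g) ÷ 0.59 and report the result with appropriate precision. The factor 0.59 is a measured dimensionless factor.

1.3 × 10² g

152.935 g − 77.7 g = 75.235 g; the difference is limited to 1 decimal place (3 s.f.).
Carrying full precision, 75.235 ÷ 0.59 = 127.516949153… g; 0.59 has 2 s.f., so the result keeps min(3, 2) = 2 s.f.
Rounded to 2 significant figures: 1.3 × 10² g.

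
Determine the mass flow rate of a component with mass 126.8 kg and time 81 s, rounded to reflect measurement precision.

mass flow rate = 126.8 kg ÷ 81 s = 1.56543209877… kg/s.
126.8 has 4 significant figures; 81 has 2.
Division/multiplication keeps the fewest: 2 significant figures.
Rounded: 1.6 kg/s.

1.6 kg/s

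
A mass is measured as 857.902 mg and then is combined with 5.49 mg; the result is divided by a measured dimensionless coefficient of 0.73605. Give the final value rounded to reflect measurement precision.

857.902 mg + 5.49 mg = 863.392 mg; the sum is limited to 2 decimal places (5 s.f.).
Carrying full precision, 863.392 ÷ 0.73605 = 1173.00726853… mg; 0.73605 has 5 s.f., so the result keeps min(5, 5) = 5 s.f.
Rounded to 5 significant figures: 1173.0 mg.

1173.0 mg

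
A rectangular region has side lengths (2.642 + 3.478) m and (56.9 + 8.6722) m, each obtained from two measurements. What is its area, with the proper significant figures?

401 m²

2.642 + 3.478 = 6.120, limited to 3 d.p. → 4 s.f.; 56.9 + 8.6722 = 65.5722, limited to 1 d.p. → 3 s.f.
Carrying full precision, 6.120 × 65.5722 = 401.301864; keep min(4, 3) = 3 s.f.
Rounded to 3 significant figures: 401 m².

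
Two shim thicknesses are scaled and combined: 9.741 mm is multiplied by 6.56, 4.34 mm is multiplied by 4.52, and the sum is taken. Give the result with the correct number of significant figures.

9.741 × 6.56 = 63.90096 → 63.9 mm (3 s.f., last digit at the 10^-1 place).
4.34 × 4.52 = 19.6168 → 19.6 mm (3 s.f., last digit at the 10^-1 place).
Sum: 83.51776 mm; keep the coarser place, 10^-1.
Result: 83.5 mm.

83.5 mm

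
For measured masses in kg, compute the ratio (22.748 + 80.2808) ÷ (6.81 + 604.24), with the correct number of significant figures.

22.748 + 80.2808 = 103.0288, limited to 3 d.p. → 6 s.f.; 6.81 + 604.24 = 611.05, limited to 2 d.p. → 5 s.f.
Carrying full precision, 103.0288 ÷ 611.05 = 0.168609442762…; keep min(6, 5) = 5 s.f.
Rounded to 5 significant figures: 0.16861.

0.16861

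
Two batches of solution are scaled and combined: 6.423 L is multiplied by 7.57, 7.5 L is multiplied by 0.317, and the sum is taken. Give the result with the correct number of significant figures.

51.0 L

6.423 × 7.57 = 48.62211 → 48.6 L (3 s.f., last digit at the 10^-1 place).
7.5 × 0.317 = 2.3775 → 2.4 L (2 s.f., last digit at the 10^-1 place).
Sum: 50.99961 L; keep the coarser place, 10^-1.
Result: 51.0 L.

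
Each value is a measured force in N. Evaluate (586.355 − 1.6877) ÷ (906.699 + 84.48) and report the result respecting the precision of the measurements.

0.58987

586.355 − 1.6877 = 584.6673, limited to 3 d.p. → 6 s.f.; 906.699 + 84.48 = 991.179, limited to 2 d.p. → 5 s.f.
Carrying full precision, 584.6673 ÷ 991.179 = 0.589870548105…; keep min(6, 5) = 5 s.f.
Rounded to 5 significant figures: 0.58987.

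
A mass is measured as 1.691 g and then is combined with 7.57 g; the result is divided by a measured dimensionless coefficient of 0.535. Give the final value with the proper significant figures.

1.691 g + 7.57 g = 9.261 g; the sum is limited to 2 decimal places (3 s.f.).
Carrying full precision, 9.261 ÷ 0.535 = 17.3102803738… g; 0.535 has 3 s.f., so the result keeps min(3, 3) = 3 s.f.
Rounded to 3 significant figures: 17.3 g.

17.3 g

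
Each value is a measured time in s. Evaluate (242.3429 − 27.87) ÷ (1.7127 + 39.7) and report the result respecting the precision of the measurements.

242.3429 − 27.87 = 214.4729, limited to 2 d.p. → 5 s.f.; 1.7127 + 39.7 = 41.4127, limited to 1 d.p. → 3 s.f.
Carrying full precision, 214.4729 ÷ 41.4127 = 5.17891612959…; keep min(5, 3) = 3 s.f.
Rounded to 3 significant figures: 5.18.

5.18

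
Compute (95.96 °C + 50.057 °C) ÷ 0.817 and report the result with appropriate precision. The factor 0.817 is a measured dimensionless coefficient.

95.96 °C + 50.057 °C = 146.017 °C; the sum is limited to 2 decimal places (5 s.f.).
Carrying full precision, 146.017 ÷ 0.817 = 178.723378213… °C; 0.817 has 3 s.f., so the result keeps min(5, 3) = 3 s.f.
Rounded to 3 significant figures: 179 °C.

179 °C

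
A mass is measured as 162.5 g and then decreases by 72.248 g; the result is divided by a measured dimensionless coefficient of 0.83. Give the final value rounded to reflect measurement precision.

162.5 g − 72.248 g = 90.252 g; the difference is limited to 1 decimal place (3 s.f.).
Carrying full precision, 90.252 ÷ 0.83 = 108.737349398… g; 0.83 has 2 s.f., so the result keeps min(3, 2) = 2 s.f.
Rounded to 2 significant figures: 1.1 × 10^2 g.

1.1 × 10^2 g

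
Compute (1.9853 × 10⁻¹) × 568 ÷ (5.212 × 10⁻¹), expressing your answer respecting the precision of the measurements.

(1.9853 × 10⁻¹) × 568 ÷ (5.212 × 10⁻¹) = 216.356561781…
Multiplication/division keeps the fewest significant figures: 1.9853 × 10⁻¹ → 5 s.f., 568 → 3 s.f., 5.212 × 10⁻¹ → 4 s.f.; limit is 3.
Rounded to 3 significant figures: 2.16 × 10².

2.16 × 10²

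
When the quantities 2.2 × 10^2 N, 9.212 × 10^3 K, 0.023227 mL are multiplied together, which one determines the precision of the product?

2.2 × 10^2 N

2.2 × 10^2 N → 2 s.f.; 9.212 × 10^3 K → 4 s.f.; 0.023227 mL → 5 s.f.
The fewest is 2 significant figures, from 2.2 × 10^2 N.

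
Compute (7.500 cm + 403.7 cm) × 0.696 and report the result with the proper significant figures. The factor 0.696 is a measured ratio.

286 cm

7.500 cm + 403.7 cm = 411.200 cm; the sum is limited to 1 decimal place (4 s.f.).
Carrying full precision, 411.200 × 0.696 = 286.1952 cm; 0.696 has 3 s.f., so the result keeps min(4, 3) = 3 s.f.
Rounded to 3 significant figures: 286 cm.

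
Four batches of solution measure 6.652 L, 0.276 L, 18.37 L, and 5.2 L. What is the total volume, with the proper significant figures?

30.5 L

6.652 L + 0.276 L + 18.37 L + 5.2 L = 30.498 L.
Addition/subtraction keeps the fewest decimal places: 6.652 → 3 decimal places, 0.276 → 3 decimal places, 18.37 → 2 decimal places, 5.2 → 1 decimal place; limit is 1.
Rounded to 1 decimal place: 30.5 L.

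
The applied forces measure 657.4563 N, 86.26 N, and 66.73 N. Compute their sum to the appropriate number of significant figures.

657.4563 N + 86.26 N + 66.73 N = 810.4463 N.
Addition/subtraction keeps the fewest decimal places: 657.4563 → 4 decimal places, 86.26 → 2 decimal places, 66.73 → 2 decimal places; limit is 2.
Rounded to 2 decimal places: 810.45 N.

810.45 N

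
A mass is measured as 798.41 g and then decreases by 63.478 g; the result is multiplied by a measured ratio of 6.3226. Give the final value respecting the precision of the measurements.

798.41 g − 63.478 g = 734.932 g; the difference is limited to 2 decimal places (5 s.f.).
Carrying full precision, 734.932 × 6.3226 = 4646.6810632 g; 6.3226 has 5 s.f., so the result keeps min(5, 5) = 5 s.f.
Rounded to 5 significant figures: 4646.7 g.

4646.7 g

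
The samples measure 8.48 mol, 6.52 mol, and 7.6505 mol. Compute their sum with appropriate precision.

22.65 mol

8.48 mol + 6.52 mol + 7.6505 mol = 22.6505 mol.
Addition/subtraction keeps the fewest decimal places: 8.48 → 2 decimal places, 6.52 → 2 decimal places, 7.6505 → 4 decimal places; limit is 2.
Rounded to 2 decimal places: 22.65 mol.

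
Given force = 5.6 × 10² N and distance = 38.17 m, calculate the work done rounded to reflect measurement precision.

2.1 × 10⁴ J

work done = 5.6 × 10² N × 38.17 m = 21375.2 J.
5.6 × 10² has 2 significant figures; 38.17 has 4.
Division/multiplication keeps the fewest: 2 significant figures.
Rounded: 2.1 × 10⁴ J.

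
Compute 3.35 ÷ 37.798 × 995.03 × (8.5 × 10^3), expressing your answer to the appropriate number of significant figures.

7.5 × 10^5

3.35 ÷ 37.798 × 995.03 × (8.5 × 10^3) = 749602.604635…
Multiplication/division keeps the fewest significant figures: 3.35 → 3 s.f., 37.798 → 5 s.f., 995.03 → 5 s.f., 8.5 × 10^3 → 2 s.f.; limit is 2.
Rounded to 2 significant figures: 7.5 × 10^5.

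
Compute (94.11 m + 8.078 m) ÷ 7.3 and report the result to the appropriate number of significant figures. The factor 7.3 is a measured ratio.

94.11 m + 8.078 m = 102.188 m; the sum is limited to 2 decimal places (5 s.f.).
Carrying full precision, 102.188 ÷ 7.3 = 13.9983561644… m; 7.3 has 2 s.f., so the result keeps min(5, 2) = 2 s.f.
Rounded to 2 significant figures: 14 m.

14 m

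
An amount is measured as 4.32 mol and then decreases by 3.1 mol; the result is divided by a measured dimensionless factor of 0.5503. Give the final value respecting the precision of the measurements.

2.2 mol

4.32 mol − 3.1 mol = 1.22 mol; the difference is limited to 1 decimal place (2 s.f.).
Carrying full precision, 1.22 ÷ 0.5503 = 2.21697256042… mol; 0.5503 has 4 s.f., so the result keeps min(2, 4) = 2 s.f.
Rounded to 2 significant figures: 2.2 mol.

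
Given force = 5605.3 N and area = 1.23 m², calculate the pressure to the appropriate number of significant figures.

4.56 × 10³ Pa

pressure = 5605.3 N ÷ 1.23 m² = 4557.15447154… Pa.
5605.3 has 5 significant figures; 1.23 has 3.
Division/multiplication keeps the fewest: 3 significant figures.
Rounded: 4.56 × 10³ Pa.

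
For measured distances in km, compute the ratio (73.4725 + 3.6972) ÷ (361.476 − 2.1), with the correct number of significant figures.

73.4725 + 3.6972 = 77.1697, limited to 4 d.p. → 6 s.f.; 361.476 − 2.1 = 359.376, limited to 1 d.p. → 4 s.f.
Carrying full precision, 77.1697 ÷ 359.376 = 0.214732480744…; keep min(6, 4) = 4 s.f.
Rounded to 4 significant figures: 0.2147.

0.2147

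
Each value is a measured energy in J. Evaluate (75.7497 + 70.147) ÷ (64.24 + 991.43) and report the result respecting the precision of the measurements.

0.138203

75.7497 + 70.147 = 145.8967, limited to 3 d.p. → 6 s.f.; 64.24 + 991.43 = 1055.67, limited to 2 d.p. → 6 s.f.
Carrying full precision, 145.8967 ÷ 1055.67 = 0.138202942207…; keep min(6, 6) = 6 s.f.
Rounded to 6 significant figures: 0.138203.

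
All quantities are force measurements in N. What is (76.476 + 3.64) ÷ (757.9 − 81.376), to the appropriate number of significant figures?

76.476 + 3.64 = 80.116, limited to 2 d.p. → 4 s.f.; 757.9 − 81.376 = 676.524, limited to 1 d.p. → 4 s.f.
Carrying full precision, 80.116 ÷ 676.524 = 0.118422997558…; keep min(4, 4) = 4 s.f.
Rounded to 4 significant figures: 0.1184.

0.1184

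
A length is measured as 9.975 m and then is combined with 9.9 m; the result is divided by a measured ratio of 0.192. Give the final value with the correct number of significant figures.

9.975 m + 9.9 m = 19.875 m; the sum is limited to 1 decimal place (3 s.f.).
Carrying full precision, 19.875 ÷ 0.192 = 103.515625 m; 0.192 has 3 s.f., so the result keeps min(3, 3) = 3 s.f.
Rounded to 3 significant figures: 104 m.

104 m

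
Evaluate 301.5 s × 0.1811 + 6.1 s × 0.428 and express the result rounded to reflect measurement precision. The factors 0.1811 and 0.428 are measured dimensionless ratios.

301.5 × 0.1811 = 54.60165 → 54.60 s (4 s.f., last digit at the 10^-2 place).
6.1 × 0.428 = 2.6108 → 2.6 s (2 s.f., last digit at the 10^-1 place).
Sum: 57.21245 s; keep the coarser place, 10^-1.
Result: 57.2 s.

57.2 s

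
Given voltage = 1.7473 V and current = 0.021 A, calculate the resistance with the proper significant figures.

resistance = 1.7473 V ÷ 0.021 A = 83.2047619048… Ω.
1.7473 has 5 significant figures; 0.021 has 2.
Division/multiplication keeps the fewest: 2 significant figures.
Rounded: 83 Ω.

83 Ω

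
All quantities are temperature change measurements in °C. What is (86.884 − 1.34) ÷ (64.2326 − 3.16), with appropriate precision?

1.401

86.884 − 1.34 = 85.544, limited to 2 d.p. → 4 s.f.; 64.2326 − 3.16 = 61.0726, limited to 2 d.p. → 4 s.f.
Carrying full precision, 85.544 ÷ 61.0726 = 1.40069360073…; keep min(4, 4) = 4 s.f.
Rounded to 4 significant figures: 1.401.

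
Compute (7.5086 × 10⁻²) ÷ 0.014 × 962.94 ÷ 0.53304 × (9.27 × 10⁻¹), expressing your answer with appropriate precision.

9.0 × 10³

(7.5086 × 10⁻²) ÷ 0.014 × 962.94 ÷ 0.53304 × (9.27 × 10⁻¹) = 8981.52524103…
Multiplication/division keeps the fewest significant figures: 7.5086 × 10⁻² → 5 s.f., 0.014 → 2 s.f., 962.94 → 5 s.f., 0.53304 → 5 s.f., 9.27 × 10⁻¹ → 3 s.f.; limit is 2.
Rounded to 2 significant figures: 9.0 × 10³.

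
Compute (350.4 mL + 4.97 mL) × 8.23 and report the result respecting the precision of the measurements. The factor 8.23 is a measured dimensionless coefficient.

350.4 mL + 4.97 mL = 355.37 mL; the sum is limited to 1 decimal place (4 s.f.).
Carrying full precision, 355.37 × 8.23 = 2924.6951 mL; 8.23 has 3 s.f., so the result keeps min(4, 3) = 3 s.f.
Rounded to 3 significant figures: 2.92 × 10³ mL.

2.92 × 10³ mL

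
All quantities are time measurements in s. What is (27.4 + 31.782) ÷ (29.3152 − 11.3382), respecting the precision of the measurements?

27.4 + 31.782 = 59.182, limited to 1 d.p. → 3 s.f.; 29.3152 − 11.3382 = 17.9770, limited to 4 d.p. → 6 s.f.
Carrying full precision, 59.182 ÷ 17.9770 = 3.2920954553…; keep min(3, 6) = 3 s.f.
Rounded to 3 significant figures: 3.29.

3.29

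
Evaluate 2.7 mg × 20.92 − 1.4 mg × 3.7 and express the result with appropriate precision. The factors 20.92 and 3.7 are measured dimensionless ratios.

51 mg

2.7 × 20.92 = 56.484 → 56 mg (2 s.f., last digit at the 10^0 place).
1.4 × 3.7 = 5.18 → 5.2 mg (2 s.f., last digit at the 10^-1 place).
Difference: 51.304 mg; keep the coarser place, 10^0.
Result: 51 mg.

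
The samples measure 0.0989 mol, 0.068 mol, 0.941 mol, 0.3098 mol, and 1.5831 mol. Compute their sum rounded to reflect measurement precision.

0.0989 mol + 0.068 mol + 0.941 mol + 0.3098 mol + 1.5831 mol = 3.0008 mol.
Addition/subtraction keeps the fewest decimal places: 0.0989 → 4 decimal places, 0.068 → 3 decimal places, 0.941 → 3 decimal places, 0.3098 → 4 decimal places, 1.5831 → 4 decimal places; limit is 3.
Rounded to 3 decimal places: 3.001 mol.

3.001 mol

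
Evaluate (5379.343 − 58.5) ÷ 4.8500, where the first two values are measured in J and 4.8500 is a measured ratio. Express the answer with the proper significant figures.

5379.343 J − 58.5 J = 5320.843 J; the difference is limited to 1 decimal place (5 s.f.).
Carrying full precision, 5320.843 ÷ 4.8500 = 1097.08103093… J; 4.8500 has 5 s.f., so the result keeps min(5, 5) = 5 s.f.
Rounded to 5 significant figures: 1097.1 J.

1097.1 J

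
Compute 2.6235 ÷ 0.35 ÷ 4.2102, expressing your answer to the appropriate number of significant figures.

2.6235 ÷ 0.35 ÷ 4.2102 = 1.78037012154…
Multiplication/division keeps the fewest significant figures: 2.6235 → 5 s.f., 0.35 → 2 s.f., 4.2102 → 5 s.f.; limit is 2.
Rounded to 2 significant figures: 1.8.

1.8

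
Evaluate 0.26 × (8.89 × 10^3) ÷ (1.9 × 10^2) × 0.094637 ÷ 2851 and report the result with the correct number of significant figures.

4.0 × 10^-4

0.26 × (8.89 × 10^3) ÷ (1.9 × 10^2) × 0.094637 ÷ 2851 = 0.00040381761118…
Multiplication/division keeps the fewest significant figures: 0.26 → 2 s.f., 8.89 × 10^3 → 3 s.f., 1.9 × 10^2 → 2 s.f., 0.094637 → 5 s.f., 2851 → 4 s.f.; limit is 2.
Rounded to 2 significant figures: 4.0 × 10^-4.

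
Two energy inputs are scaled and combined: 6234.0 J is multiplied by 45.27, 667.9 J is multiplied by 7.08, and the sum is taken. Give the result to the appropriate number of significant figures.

6234.0 × 45.27 = 282213.18 → 2.822 × 10^5 J (4 s.f., last digit at the 10^2 place).
667.9 × 7.08 = 4728.732 → 4.73 × 10^3 J (3 s.f., last digit at the 10^1 place).
Sum: 286941.912 J; keep the coarser place, 10^2.
Result: 2.869 × 10^5 J.

2.869 × 10^5 J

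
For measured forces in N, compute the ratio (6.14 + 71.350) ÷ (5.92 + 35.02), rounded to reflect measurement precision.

6.14 + 71.350 = 77.490, limited to 2 d.p. → 4 s.f.; 5.92 + 35.02 = 40.94, limited to 2 d.p. → 4 s.f.
Carrying full precision, 77.490 ÷ 40.94 = 1.89276990718…; keep min(4, 4) = 4 s.f.
Rounded to 4 significant figures: 1.893.

1.893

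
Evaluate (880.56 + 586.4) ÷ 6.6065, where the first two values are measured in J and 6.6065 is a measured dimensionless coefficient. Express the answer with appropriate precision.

222.05 J

880.56 J + 586.4 J = 1466.96 J; the sum is limited to 1 decimal place (5 s.f.).
Carrying full precision, 1466.96 ÷ 6.6065 = 222.047983047… J; 6.6065 has 5 s.f., so the result keeps min(5, 5) = 5 s.f.
Rounded to 5 significant figures: 222.05 J.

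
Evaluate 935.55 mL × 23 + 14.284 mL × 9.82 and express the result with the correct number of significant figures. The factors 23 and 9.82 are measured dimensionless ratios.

935.55 × 23 = 21517.65 → 2.2 × 10⁴ mL (2 s.f., last digit at the 10^3 place).
14.284 × 9.82 = 140.26888 → 140. mL (3 s.f., last digit at the 10^0 place).
Sum: 21657.91888 mL; keep the coarser place, 10^3.
Result: 2.2 × 10⁴ mL.

2.2 × 10⁴ mL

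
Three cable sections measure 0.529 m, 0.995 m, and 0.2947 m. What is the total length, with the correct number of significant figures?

0.529 m + 0.995 m + 0.2947 m = 1.8187 m.
Addition/subtraction keeps the fewest decimal places: 0.529 → 3 decimal places, 0.995 → 3 decimal places, 0.2947 → 4 decimal places; limit is 3.
Rounded to 3 decimal places: 1.819 m.

1.819 m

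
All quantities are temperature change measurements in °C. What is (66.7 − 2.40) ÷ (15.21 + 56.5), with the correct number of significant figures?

66.7 − 2.40 = 64.30, limited to 1 d.p. → 3 s.f.; 15.21 + 56.5 = 71.71, limited to 1 d.p. → 3 s.f.
Carrying full precision, 64.30 ÷ 71.71 = 0.896667131502…; keep min(3, 3) = 3 s.f.
Rounded to 3 significant figures: 0.897.

0.897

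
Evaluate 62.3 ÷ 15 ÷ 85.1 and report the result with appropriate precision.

0.049

62.3 ÷ 15 ÷ 85.1 = 0.0488053270662…
Multiplication/division keeps the fewest significant figures: 62.3 → 3 s.f., 15 → 2 s.f., 85.1 → 3 s.f.; limit is 2.
Rounded to 2 significant figures: 0.049.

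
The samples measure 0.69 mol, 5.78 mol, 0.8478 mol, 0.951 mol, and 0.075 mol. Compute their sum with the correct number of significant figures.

0.69 mol + 5.78 mol + 0.8478 mol + 0.951 mol + 0.075 mol = 8.3438 mol.
Addition/subtraction keeps the fewest decimal places: 0.69 → 2 decimal places, 5.78 → 2 decimal places, 0.8478 → 4 decimal places, 0.951 → 3 decimal places, 0.075 → 3 decimal places; limit is 2.
Rounded to 2 decimal places: 8.34 mol.

8.34 mol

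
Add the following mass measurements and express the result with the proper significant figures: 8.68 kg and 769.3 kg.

778.0 kg

8.68 kg + 769.3 kg = 777.98 kg.
Addition/subtraction keeps the fewest decimal places: 8.68 → 2 decimal places, 769.3 → 1 decimal place; limit is 1.
Rounded to 1 decimal place: 778.0 kg.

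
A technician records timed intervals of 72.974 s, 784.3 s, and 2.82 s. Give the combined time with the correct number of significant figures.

860.1 s

72.974 s + 784.3 s + 2.82 s = 860.094 s.
Addition/subtraction keeps the fewest decimal places: 72.974 → 3 decimal places, 784.3 → 1 decimal place, 2.82 → 2 decimal places; limit is 1.
Rounded to 1 decimal place: 860.1 s.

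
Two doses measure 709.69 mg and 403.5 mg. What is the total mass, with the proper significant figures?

1113.2 mg

709.69 mg + 403.5 mg = 1113.19 mg.
Addition/subtraction keeps the fewest decimal places: 709.69 → 2 decimal places, 403.5 → 1 decimal place; limit is 1.
Rounded to 1 decimal place: 1113.2 mg.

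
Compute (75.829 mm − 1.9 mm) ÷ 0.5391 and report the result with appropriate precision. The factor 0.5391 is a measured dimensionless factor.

137 mm

75.829 mm − 1.9 mm = 73.929 mm; the difference is limited to 1 decimal place (3 s.f.).
Carrying full precision, 73.929 ÷ 0.5391 = 137.13411241… mm; 0.5391 has 4 s.f., so the result keeps min(3, 4) = 3 s.f.
Rounded to 3 significant figures: 137 mm.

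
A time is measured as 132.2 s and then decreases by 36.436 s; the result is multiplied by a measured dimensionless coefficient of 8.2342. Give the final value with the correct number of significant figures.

789 s

132.2 s − 36.436 s = 95.764 s; the difference is limited to 1 decimal place (3 s.f.).
Carrying full precision, 95.764 × 8.2342 = 788.5399288 s; 8.2342 has 5 s.f., so the result keeps min(3, 5) = 3 s.f.
Rounded to 3 significant figures: 789 s.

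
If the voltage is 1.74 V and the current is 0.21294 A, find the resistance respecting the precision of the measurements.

resistance = 1.74 V ÷ 0.21294 A = 8.17131586362… Ω.
1.74 has 3 significant figures; 0.21294 has 5.
Division/multiplication keeps the fewest: 3 significant figures.
Rounded: 8.17 Ω.

8.17 Ω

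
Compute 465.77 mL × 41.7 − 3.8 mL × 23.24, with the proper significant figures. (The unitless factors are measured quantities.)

465.77 × 41.7 = 19422.609 → 1.94 × 10⁴ mL (3 s.f., last digit at the 10^2 place).
3.8 × 23.24 = 88.312 → 88 mL (2 s.f., last digit at the 10^0 place).
Difference: 19334.297 mL; keep the coarser place, 10^2.
Result: 1.93 × 10⁴ mL.

1.93 × 10⁴ mL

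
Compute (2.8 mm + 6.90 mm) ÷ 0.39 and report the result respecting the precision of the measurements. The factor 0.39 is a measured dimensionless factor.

2.8 mm + 6.90 mm = 9.70 mm; the sum is limited to 1 decimal place (2 s.f.).
Carrying full precision, 9.70 ÷ 0.39 = 24.8717948718… mm; 0.39 has 2 s.f., so the result keeps min(2, 2) = 2 s.f.
Rounded to 2 significant figures: 25 mm.

25 mm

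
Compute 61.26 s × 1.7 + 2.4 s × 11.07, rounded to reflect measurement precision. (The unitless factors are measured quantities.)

61.26 × 1.7 = 104.142 → 1.0 × 10² s (2 s.f., last digit at the 10^1 place).
2.4 × 11.07 = 26.568 → 27 s (2 s.f., last digit at the 10^0 place).
Sum: 130.71 s; keep the coarser place, 10^1.
Result: 1.3 × 10² s.

1.3 × 10² s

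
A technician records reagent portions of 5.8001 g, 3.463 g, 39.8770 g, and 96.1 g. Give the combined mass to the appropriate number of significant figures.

145.2 g

5.8001 g + 3.463 g + 39.8770 g + 96.1 g = 145.2401 g.
Addition/subtraction keeps the fewest decimal places: 5.8001 → 4 decimal places, 3.463 → 3 decimal places, 39.8770 → 4 decimal places, 96.1 → 1 decimal place; limit is 1.
Rounded to 1 decimal place: 145.2 g.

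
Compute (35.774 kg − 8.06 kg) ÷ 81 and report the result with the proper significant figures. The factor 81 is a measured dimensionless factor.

35.774 kg − 8.06 kg = 27.714 kg; the difference is limited to 2 decimal places (4 s.f.).
Carrying full precision, 27.714 ÷ 81 = 0.342148148148… kg; 81 has 2 s.f., so the result keeps min(4, 2) = 2 s.f.
Rounded to 2 significant figures: 0.34 kg.

0.34 kg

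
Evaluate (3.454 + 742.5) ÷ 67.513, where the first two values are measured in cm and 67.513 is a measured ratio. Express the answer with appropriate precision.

3.454 cm + 742.5 cm = 745.954 cm; the sum is limited to 1 decimal place (4 s.f.).
Carrying full precision, 745.954 ÷ 67.513 = 11.0490424066… cm; 67.513 has 5 s.f., so the result keeps min(4, 5) = 4 s.f.
Rounded to 4 significant figures: 11.05 cm.

11.05 cm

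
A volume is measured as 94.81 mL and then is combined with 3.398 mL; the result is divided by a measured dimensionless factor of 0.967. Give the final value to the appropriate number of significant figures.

94.81 mL + 3.398 mL = 98.208 mL; the sum is limited to 2 decimal places (4 s.f.).
Carrying full precision, 98.208 ÷ 0.967 = 101.559462254… mL; 0.967 has 3 s.f., so the result keeps min(4, 3) = 3 s.f.
Rounded to 3 significant figures: 1.02 × 10² mL.

1.02 × 10² mL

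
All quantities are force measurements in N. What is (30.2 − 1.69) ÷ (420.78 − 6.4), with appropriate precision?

30.2 − 1.69 = 28.51, limited to 1 d.p. → 3 s.f.; 420.78 − 6.4 = 414.38, limited to 1 d.p. → 4 s.f.
Carrying full precision, 28.51 ÷ 414.38 = 0.068801583088…; keep min(3, 4) = 3 s.f.
Rounded to 3 significant figures: 6.88 × 10^-2.

6.88 × 10^-2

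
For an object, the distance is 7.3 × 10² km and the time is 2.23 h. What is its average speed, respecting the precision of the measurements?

3.3 × 10² km/h

average speed = 7.3 × 10² km ÷ 2.23 h = 327.35426009… km/h.
7.3 × 10² has 2 significant figures; 2.23 has 3.
Division/multiplication keeps the fewest: 2 significant figures.
Rounded: 3.3 × 10² km/h.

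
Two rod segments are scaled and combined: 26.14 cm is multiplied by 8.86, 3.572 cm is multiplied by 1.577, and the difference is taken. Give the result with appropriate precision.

26.14 × 8.86 = 231.6004 → 232 cm (3 s.f., last digit at the 10^0 place).
3.572 × 1.577 = 5.633044 → 5.633 cm (4 s.f., last digit at the 10^-3 place).
Difference: 225.967356 cm; keep the coarser place, 10^0.
Result: 226 cm.

226 cm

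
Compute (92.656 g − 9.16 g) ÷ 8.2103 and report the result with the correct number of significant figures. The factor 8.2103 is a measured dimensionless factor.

10.17 g

92.656 g − 9.16 g = 83.496 g; the difference is limited to 2 decimal places (4 s.f.).
Carrying full precision, 83.496 ÷ 8.2103 = 10.1696649331… g; 8.2103 has 5 s.f., so the result keeps min(4, 5) = 4 s.f.
Rounded to 4 significant figures: 10.17 g.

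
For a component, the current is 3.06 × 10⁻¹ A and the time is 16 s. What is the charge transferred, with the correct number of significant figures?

charge transferred = 3.06 × 10⁻¹ A × 16 s = 4.896 C.
3.06 × 10⁻¹ has 3 significant figures; 16 has 2.
Division/multiplication keeps the fewest: 2 significant figures.
Rounded: 4.9 C.

4.9 C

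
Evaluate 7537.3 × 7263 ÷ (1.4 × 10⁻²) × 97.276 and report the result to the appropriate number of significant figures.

3.8 × 10¹¹

7537.3 × 7263 ÷ (1.4 × 10⁻²) × 97.276 = 3.80372852959 × 10^11…
Multiplication/division keeps the fewest significant figures: 7537.3 → 5 s.f., 7263 → 4 s.f., 1.4 × 10⁻² → 2 s.f., 97.276 → 5 s.f.; limit is 2.
Rounded to 2 significant figures: 3.8 × 10¹¹.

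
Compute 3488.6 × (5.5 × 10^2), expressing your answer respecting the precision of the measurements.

1.9 × 10^6

3488.6 × (5.5 × 10^2) = 1918730
Multiplication/division keeps the fewest significant figures: 3488.6 → 5 s.f., 5.5 × 10^2 → 2 s.f.; limit is 2.
Rounded to 2 significant figures: 1.9 × 10^6.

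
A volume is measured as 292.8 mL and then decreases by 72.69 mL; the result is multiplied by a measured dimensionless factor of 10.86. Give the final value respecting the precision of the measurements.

2390. mL

292.8 mL − 72.69 mL = 220.11 mL; the difference is limited to 1 decimal place (4 s.f.).
Carrying full precision, 220.11 × 10.86 = 2390.3946 mL; 10.86 has 4 s.f., so the result keeps min(4, 4) = 4 s.f.
Rounded to 4 significant figures: 2390. mL.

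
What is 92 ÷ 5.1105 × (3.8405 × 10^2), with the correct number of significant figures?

6.9 × 10^3

92 ÷ 5.1105 × (3.8405 × 10^2) = 6913.72664123…
Multiplication/division keeps the fewest significant figures: 92 → 2 s.f., 5.1105 → 5 s.f., 3.8405 × 10^2 → 5 s.f.; limit is 2.
Rounded to 2 significant figures: 6.9 × 10^3.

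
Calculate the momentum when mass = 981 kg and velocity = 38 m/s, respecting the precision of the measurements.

momentum = 981 kg × 38 m/s = 37278 kg·m/s.
981 has 3 significant figures; 38 has 2.
Division/multiplication keeps the fewest: 2 significant figures.
Rounded: 3.7 × 10⁴ kg·m/s.

3.7 × 10⁴ kg·m/s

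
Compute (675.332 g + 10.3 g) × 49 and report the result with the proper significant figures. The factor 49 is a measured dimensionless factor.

675.332 g + 10.3 g = 685.632 g; the sum is limited to 1 decimal place (4 s.f.).
Carrying full precision, 685.632 × 49 = 33595.968 g; 49 has 2 s.f., so the result keeps min(4, 2) = 2 s.f.
Rounded to 2 significant figures: 3.4 × 10⁴ g.

3.4 × 10⁴ g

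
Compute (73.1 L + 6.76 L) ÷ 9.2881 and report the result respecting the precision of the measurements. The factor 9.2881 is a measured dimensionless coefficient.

73.1 L + 6.76 L = 79.86 L; the sum is limited to 1 decimal place (3 s.f.).
Carrying full precision, 79.86 ÷ 9.2881 = 8.59809864235… L; 9.2881 has 5 s.f., so the result keeps min(3, 5) = 3 s.f.
Rounded to 3 significant figures: 8.60 L.

8.60 L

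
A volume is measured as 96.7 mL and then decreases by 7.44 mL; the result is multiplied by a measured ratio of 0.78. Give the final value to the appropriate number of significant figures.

7.0 × 10¹ mL

96.7 mL − 7.44 mL = 89.26 mL; the difference is limited to 1 decimal place (3 s.f.).
Carrying full precision, 89.26 × 0.78 = 69.6228 mL; 0.78 has 2 s.f., so the result keeps min(3, 2) = 2 s.f.
Rounded to 2 significant figures: 7.0 × 10¹ mL.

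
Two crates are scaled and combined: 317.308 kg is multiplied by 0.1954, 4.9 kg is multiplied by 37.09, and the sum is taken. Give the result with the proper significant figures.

317.308 × 0.1954 = 62.0019832 → 62.00 kg (4 s.f., last digit at the 10^-2 place).
4.9 × 37.09 = 181.741 → 1.8 × 10² kg (2 s.f., last digit at the 10^1 place).
Sum: 243.7429832 kg; keep the coarser place, 10^1.
Result: 2.4 × 10² kg.

2.4 × 10² kg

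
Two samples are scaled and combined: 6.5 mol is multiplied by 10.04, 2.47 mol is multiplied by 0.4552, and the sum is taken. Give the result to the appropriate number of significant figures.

66 mol

6.5 × 10.04 = 65.26 → 65 mol (2 s.f., last digit at the 10^0 place).
2.47 × 0.4552 = 1.124344 → 1.12 mol (3 s.f., last digit at the 10^-2 place).
Sum: 66.384344 mol; keep the coarser place, 10^0.
Result: 66 mol.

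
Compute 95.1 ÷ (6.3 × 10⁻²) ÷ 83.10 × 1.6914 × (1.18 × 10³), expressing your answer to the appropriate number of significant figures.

3.6 × 10⁴

95.1 ÷ (6.3 × 10⁻²) ÷ 83.10 × 1.6914 × (1.18 × 10³) = 36254.9472237…
Multiplication/division keeps the fewest significant figures: 95.1 → 3 s.f., 6.3 × 10⁻² → 2 s.f., 83.10 → 4 s.f., 1.6914 → 5 s.f., 1.18 × 10³ → 3 s.f.; limit is 2.
Rounded to 2 significant figures: 3.6 × 10⁴.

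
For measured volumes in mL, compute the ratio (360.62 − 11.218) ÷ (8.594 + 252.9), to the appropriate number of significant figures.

1.336

360.62 − 11.218 = 349.402, limited to 2 d.p. → 5 s.f.; 8.594 + 252.9 = 261.494, limited to 1 d.p. → 4 s.f.
Carrying full precision, 349.402 ÷ 261.494 = 1.33617597344…; keep min(5, 4) = 4 s.f.
Rounded to 4 significant figures: 1.336.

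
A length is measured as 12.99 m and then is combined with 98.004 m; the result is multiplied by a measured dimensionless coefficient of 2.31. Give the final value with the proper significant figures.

12.99 m + 98.004 m = 110.994 m; the sum is limited to 2 decimal places (5 s.f.).
Carrying full precision, 110.994 × 2.31 = 256.39614 m; 2.31 has 3 s.f., so the result keeps min(5, 3) = 3 s.f.
Rounded to 3 significant figures: 256 m.

256 m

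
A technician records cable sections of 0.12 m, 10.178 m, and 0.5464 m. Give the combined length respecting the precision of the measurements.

0.12 m + 10.178 m + 0.5464 m = 10.8444 m.
Addition/subtraction keeps the fewest decimal places: 0.12 → 2 decimal places, 10.178 → 3 decimal places, 0.5464 → 4 decimal places; limit is 2.
Rounded to 2 decimal places: 10.84 m.

10.84 m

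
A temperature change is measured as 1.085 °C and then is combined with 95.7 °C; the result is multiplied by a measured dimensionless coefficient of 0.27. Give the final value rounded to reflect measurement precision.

1.085 °C + 95.7 °C = 96.785 °C; the sum is limited to 1 decimal place (3 s.f.).
Carrying full precision, 96.785 × 0.27 = 26.13195 °C; 0.27 has 2 s.f., so the result keeps min(3, 2) = 2 s.f.
Rounded to 2 significant figures: 26 °C.

26 °C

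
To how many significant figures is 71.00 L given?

71.00: trailing zeros after a decimal point are significant.

4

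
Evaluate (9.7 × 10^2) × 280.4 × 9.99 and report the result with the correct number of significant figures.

(9.7 × 10^2) × 280.4 × 9.99 = 2717160.12
Multiplication/division keeps the fewest significant figures: 9.7 × 10^2 → 2 s.f., 280.4 → 4 s.f., 9.99 → 3 s.f.; limit is 2.
Rounded to 2 significant figures: 2.7 × 10^6.

2.7 × 10^6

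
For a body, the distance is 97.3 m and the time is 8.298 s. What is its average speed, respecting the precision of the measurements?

11.7 m/s

average speed = 97.3 m ÷ 8.298 s = 11.7257170403… m/s.
97.3 has 3 significant figures; 8.298 has 4.
Division/multiplication keeps the fewest: 3 significant figures.
Rounded: 11.7 m/s.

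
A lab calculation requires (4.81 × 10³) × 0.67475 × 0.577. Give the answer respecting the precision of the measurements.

(4.81 × 10³) × 0.67475 × 0.577 = 1872.6809075
Multiplication/division keeps the fewest significant figures: 4.81 × 10³ → 3 s.f., 0.67475 → 5 s.f., 0.577 → 3 s.f.; limit is 3.
Rounded to 3 significant figures: 1.87 × 10³.

1.87 × 10³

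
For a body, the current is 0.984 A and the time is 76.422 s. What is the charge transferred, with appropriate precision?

75.2 C

charge transferred = 0.984 A × 76.422 s = 75.199248 C.
0.984 has 3 significant figures; 76.422 has 5.
Division/multiplication keeps the fewest: 3 significant figures.
Rounded: 75.2 C.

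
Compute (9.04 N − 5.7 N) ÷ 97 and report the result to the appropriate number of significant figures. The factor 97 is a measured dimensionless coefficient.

9.04 N − 5.7 N = 3.34 N; the difference is limited to 1 decimal place (2 s.f.).
Carrying full precision, 3.34 ÷ 97 = 0.0344329896907… N; 97 has 2 s.f., so the result keeps min(2, 2) = 2 s.f.
Rounded to 2 significant figures: 0.034 N.

0.034 N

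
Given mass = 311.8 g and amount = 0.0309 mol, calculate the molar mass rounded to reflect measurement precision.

1.01 × 10⁴ g/mol

molar mass = 311.8 g ÷ 0.0309 mol = 10090.6148867… g/mol.
311.8 has 4 significant figures; 0.0309 has 3.
Division/multiplication keeps the fewest: 3 significant figures.
Rounded: 1.01 × 10⁴ g/mol.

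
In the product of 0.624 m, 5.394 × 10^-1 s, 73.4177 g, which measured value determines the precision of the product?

0.624 m

0.624 m → 3 s.f.; 5.394 × 10^-1 s → 4 s.f.; 73.4177 g → 6 s.f.
The fewest is 3 significant figures, from 0.624 m.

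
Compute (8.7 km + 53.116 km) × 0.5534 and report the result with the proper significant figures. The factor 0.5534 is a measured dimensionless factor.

34.2 km

8.7 km + 53.116 km = 61.816 km; the sum is limited to 1 decimal place (3 s.f.).
Carrying full precision, 61.816 × 0.5534 = 34.2089744 km; 0.5534 has 4 s.f., so the result keeps min(3, 4) = 3 s.f.
Rounded to 3 significant figures: 34.2 km.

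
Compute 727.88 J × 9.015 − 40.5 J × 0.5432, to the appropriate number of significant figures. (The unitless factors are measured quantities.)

6540. J

727.88 × 9.015 = 6561.8382 → 6562 J (4 s.f., last digit at the 10^0 place).
40.5 × 0.5432 = 21.9996 → 22.0 J (3 s.f., last digit at the 10^-1 place).
Difference: 6539.8386 J; keep the coarser place, 10^0.
Result: 6540. J.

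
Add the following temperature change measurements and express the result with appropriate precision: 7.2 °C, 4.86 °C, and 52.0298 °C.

7.2 °C + 4.86 °C + 52.0298 °C = 64.0898 °C.
Addition/subtraction keeps the fewest decimal places: 7.2 → 1 decimal place, 4.86 → 2 decimal places, 52.0298 → 4 decimal places; limit is 1.
Rounded to 1 decimal place: 64.1 °C.

64.1 °C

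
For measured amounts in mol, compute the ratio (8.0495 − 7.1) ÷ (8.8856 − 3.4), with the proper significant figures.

8.0495 − 7.1 = 0.9495, limited to 1 d.p. → 1 s.f.; 8.8856 − 3.4 = 5.4856, limited to 1 d.p. → 2 s.f.
Carrying full precision, 0.9495 ÷ 5.4856 = 0.173089543532…; keep min(1, 2) = 1 s.f.
Rounded to 1 significant figure: 0.2.

0.2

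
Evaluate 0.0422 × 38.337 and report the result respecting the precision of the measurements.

0.0422 × 38.337 = 1.6178214
Multiplication/division keeps the fewest significant figures: 0.0422 → 3 s.f., 38.337 → 5 s.f.; limit is 3.
Rounded to 3 significant figures: 1.62.

1.62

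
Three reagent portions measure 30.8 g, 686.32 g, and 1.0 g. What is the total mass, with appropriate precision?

718.1 g

30.8 g + 686.32 g + 1.0 g = 718.12 g.
Addition/subtraction keeps the fewest decimal places: 30.8 → 1 decimal place, 686.32 → 2 decimal places, 1.0 → 1 decimal place; limit is 1.
Rounded to 1 decimal place: 718.1 g.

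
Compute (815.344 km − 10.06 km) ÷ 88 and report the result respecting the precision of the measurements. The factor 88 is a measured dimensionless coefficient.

815.344 km − 10.06 km = 805.284 km; the difference is limited to 2 decimal places (5 s.f.).
Carrying full precision, 805.284 ÷ 88 = 9.15095454545… km; 88 has 2 s.f., so the result keeps min(5, 2) = 2 s.f.
Rounded to 2 significant figures: 9.2 km.

9.2 km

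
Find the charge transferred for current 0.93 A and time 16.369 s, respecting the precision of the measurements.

charge transferred = 0.93 A × 16.369 s = 15.22317 C.
0.93 has 2 significant figures; 16.369 has 5.
Division/multiplication keeps the fewest: 2 significant figures.
Rounded: 15 C.

15 C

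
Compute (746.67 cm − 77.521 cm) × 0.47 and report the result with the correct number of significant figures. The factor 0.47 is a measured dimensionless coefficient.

746.67 cm − 77.521 cm = 669.149 cm; the difference is limited to 2 decimal places (5 s.f.).
Carrying full precision, 669.149 × 0.47 = 314.50003 cm; 0.47 has 2 s.f., so the result keeps min(5, 2) = 2 s.f.
Rounded to 2 significant figures: 3.1 × 10^2 cm.

3.1 × 10^2 cm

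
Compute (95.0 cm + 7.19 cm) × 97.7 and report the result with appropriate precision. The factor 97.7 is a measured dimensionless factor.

9.98 × 10^3 cm

95.0 cm + 7.19 cm = 102.19 cm; the sum is limited to 1 decimal place (4 s.f.).
Carrying full precision, 102.19 × 97.7 = 9983.963 cm; 97.7 has 3 s.f., so the result keeps min(4, 3) = 3 s.f.
Rounded to 3 significant figures: 9.98 × 10^3 cm.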